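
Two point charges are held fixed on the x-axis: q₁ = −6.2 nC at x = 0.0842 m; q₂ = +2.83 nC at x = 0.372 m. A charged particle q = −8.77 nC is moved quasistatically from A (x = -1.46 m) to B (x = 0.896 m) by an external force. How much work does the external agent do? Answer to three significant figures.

-1.84×10⁻⁸ J

For quasistatic motion the external work equals the change in potential energy: W_ext = qΔV = q(V_B − V_A).
At A: distances to the source charges are 1.54 m, 1.83 m; V_A = Σ kqᵢ/rᵢ = -22.2 V.
At B: distances to the source charges are 0.812 m, 0.524 m; V_B = Σ kqᵢ/rᵢ = -20.1 V.
ΔV = V_B − V_A = 2.10 V.
W_ext = qΔV = (-8.77×10⁻⁹ C)(2.10 V) = -1.84×10⁻⁸ J.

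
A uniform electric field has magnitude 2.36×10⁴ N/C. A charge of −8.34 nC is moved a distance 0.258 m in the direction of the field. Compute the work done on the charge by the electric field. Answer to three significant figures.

The potential change for a displacement 0.258 m in the direction of the field is ΔV = −Ed = -6090 V.
W_field = −qΔV = -5.08×10⁻⁵ J.

-5.08×10⁻⁵ J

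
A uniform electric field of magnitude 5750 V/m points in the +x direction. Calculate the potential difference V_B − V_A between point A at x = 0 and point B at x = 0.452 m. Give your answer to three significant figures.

In a uniform field, potential decreases in the direction of E: V_B − V_A = −E·Δx.
V_B − V_A = −(5750 V/m)(0.452 m) = -2600 V.

-2600 V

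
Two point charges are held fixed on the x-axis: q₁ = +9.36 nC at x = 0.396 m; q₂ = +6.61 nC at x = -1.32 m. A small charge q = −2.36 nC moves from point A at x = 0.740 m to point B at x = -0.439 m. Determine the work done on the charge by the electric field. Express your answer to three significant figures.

The work done by the electric force is W_field = −ΔU = −q(V_B − V_A) = q(V_A − V_B).
At A: distances to the source charges are 0.344 m, 2.06 m; V_A = Σ kqᵢ/rᵢ = 273 V.
At B: distances to the source charges are 0.835 m, 0.881 m; V_B = Σ kqᵢ/rᵢ = 168 V.
ΔV = V_B − V_A = -105 V.
W_field = −qΔV = −(-2.36×10⁻⁹ C)(-105 V) = -2.48×10⁻⁷ J.

-2.48×10⁻⁷ J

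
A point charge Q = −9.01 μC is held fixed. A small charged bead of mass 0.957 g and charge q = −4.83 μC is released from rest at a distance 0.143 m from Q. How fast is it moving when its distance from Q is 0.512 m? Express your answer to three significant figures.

64.2 m/s

Only the electrostatic force acts, so mechanical energy is conserved: ½mv² = U₁ − U₂ = kQq(1/r₁ − 1/r₂).
U₁ − U₂ = (8.99×10⁹ N·m²/C²)(-9.01×10⁻⁶ C)(-4.83×10⁻⁶ C)(1/0.143 − 1/0.512) = 1.97 J.
v = √(2·1.97/9.57×10⁻⁴) = 64.2 m/s.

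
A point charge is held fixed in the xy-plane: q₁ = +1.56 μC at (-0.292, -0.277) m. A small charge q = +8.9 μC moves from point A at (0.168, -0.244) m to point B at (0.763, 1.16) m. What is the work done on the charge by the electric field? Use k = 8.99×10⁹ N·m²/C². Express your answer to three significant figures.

The work done by the electric force is W_field = −ΔU = −q(V_B − V_A) = q(V_A − V_B).
At A: distance to the source charge is 0.461 m; V_A = kq₁/r = 3.04×10⁴ V.
At B: distance to the source charge is 1.78 m; V_B = kq₁/r = 7870 V.
ΔV = V_B − V_A = -2.25×10⁴ V.
W_field = −qΔV = −(8.90×10⁻⁶ C)(-2.25×10⁴ V) = 0.201 J.

0.201 J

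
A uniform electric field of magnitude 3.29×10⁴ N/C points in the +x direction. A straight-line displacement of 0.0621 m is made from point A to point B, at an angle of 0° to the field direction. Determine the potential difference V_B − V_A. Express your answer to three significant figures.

-2040 V

Only the component of displacement along E changes the potential: ΔV = −E·d·cosθ.
ΔV = −(3.29×10⁴ V/m)(0.0621 m)cos0° = -2040 V.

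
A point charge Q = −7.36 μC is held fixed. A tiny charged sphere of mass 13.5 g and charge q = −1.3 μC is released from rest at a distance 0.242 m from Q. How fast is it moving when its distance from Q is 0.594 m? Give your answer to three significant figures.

Only the electrostatic force acts, so mechanical energy is conserved: ½mv² = U₁ − U₂ = kQq(1/r₁ − 1/r₂).
U₁ − U₂ = (8.99×10⁹ N·m²/C²)(-7.36×10⁻⁶ C)(-1.30×10⁻⁶ C)(1/0.242 − 1/0.594) = 0.211 J.
v = √(2·0.211/0.0135) = 5.59 m/s.

5.59 m/s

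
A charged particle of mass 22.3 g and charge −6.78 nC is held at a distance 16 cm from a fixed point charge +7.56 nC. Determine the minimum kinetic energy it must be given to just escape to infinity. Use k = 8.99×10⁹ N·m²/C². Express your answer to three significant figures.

To just escape, total mechanical energy must reach zero at infinity: ½mv²_min + U = 0, so ½mv²_min = −U = |kQq|/r.
|U| = |kQq|/r = (8.99×10⁹ N·m²/C²)(7.56×10⁻⁹)(6.78×10⁻⁹)/(0.160) = 2.88×10⁻⁶ J.

2.88×10⁻⁶ J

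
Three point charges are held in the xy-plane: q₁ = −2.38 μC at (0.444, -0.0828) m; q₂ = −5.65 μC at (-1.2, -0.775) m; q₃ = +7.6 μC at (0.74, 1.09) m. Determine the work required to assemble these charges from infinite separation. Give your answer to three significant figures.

-0.210 J

The work to assemble the configuration equals its total potential energy, U = Σ kqᵢqⱼ/rᵢⱼ over all pairs.
Pair separations: r₁₂ = 1.78 m, r₁₃ = 1.21 m, r₂₃ = 2.69 m.
U = (0.0678) + (-0.134) + (-0.143) = -0.210 J.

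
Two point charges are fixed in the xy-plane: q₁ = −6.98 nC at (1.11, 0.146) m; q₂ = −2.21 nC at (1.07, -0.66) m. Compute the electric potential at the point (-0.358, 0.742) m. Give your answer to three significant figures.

Electric potential is a scalar, so the contributions from each charge add algebraically: V = Σ kqᵢ/rᵢ.
Distances from the field point to each charge: r₁ = 1.58 m, r₂ = 2.00 m.
V = k[(-6.98×10⁻⁹)/(1.58) + (-2.21×10⁻⁹)/(2.00)] = -49.5 V.

-49.5 V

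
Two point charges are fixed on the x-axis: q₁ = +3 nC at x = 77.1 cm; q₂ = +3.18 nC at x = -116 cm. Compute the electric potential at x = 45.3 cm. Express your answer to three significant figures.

The total potential is the scalar sum of each charge's contribution, V = Σ kqᵢ/rᵢ.
Distances from the field point to each charge: r₁ = 0.318 m, r₂ = 1.61 m.
V = k[(3.00×10⁻⁹)/(0.318) + (3.18×10⁻⁹)/(1.61)] = 103 V.

103 V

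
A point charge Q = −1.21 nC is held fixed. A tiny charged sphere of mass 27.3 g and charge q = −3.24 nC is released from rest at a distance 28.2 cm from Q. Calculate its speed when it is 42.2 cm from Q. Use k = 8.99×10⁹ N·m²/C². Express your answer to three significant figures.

Only the electrostatic force acts, so mechanical energy is conserved: ½mv² = U₁ − U₂ = kQq(1/r₁ − 1/r₂).
U₁ − U₂ = (8.99×10⁹ N·m²/C²)(-1.21×10⁻⁹ C)(-3.24×10⁻⁹ C)(1/0.282 − 1/0.422) = 4.15×10⁻⁸ J.
v = √(2·4.15×10⁻⁸/0.0273) = 1.74×10⁻³ m/s.

1.74×10⁻³ m/s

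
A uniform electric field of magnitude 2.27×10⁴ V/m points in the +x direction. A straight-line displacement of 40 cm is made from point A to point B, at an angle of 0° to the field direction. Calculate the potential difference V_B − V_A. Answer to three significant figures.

-9080 V

Only the component of displacement along E changes the potential: ΔV = −E·d·cosθ.
ΔV = −(2.27×10⁴ V/m)(0.400 m)cos0° = -9080 V.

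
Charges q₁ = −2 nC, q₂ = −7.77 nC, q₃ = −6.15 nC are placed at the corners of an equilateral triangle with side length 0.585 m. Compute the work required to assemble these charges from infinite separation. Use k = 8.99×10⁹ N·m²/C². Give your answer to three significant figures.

The assembly work is the sum of pairwise potential energies, U = Σ_{i<j} kqᵢqⱼ/rᵢⱼ.
All three pair separations equal the side length, 0.585 m.
U = (2.39×10⁻⁷) + (1.89×10⁻⁷) + (7.34×10⁻⁷) = 1.16×10⁻⁶ J.

1.16×10⁻⁶ J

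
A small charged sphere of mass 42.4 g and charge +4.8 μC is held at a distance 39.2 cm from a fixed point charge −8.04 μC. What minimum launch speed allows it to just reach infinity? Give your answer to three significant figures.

To just escape, total mechanical energy must reach zero at infinity: ½mv²_min + U = 0, so ½mv²_min = −U = |kQq|/r.
|U| = |kQq|/r = (8.99×10⁹ N·m²/C²)(8.04×10⁻⁶)(4.80×10⁻⁶)/(0.392) = 0.885 J.
v_min = √(2|U|/m) = √(2·0.885/0.0424) = 6.46 m/s.

6.46 m/s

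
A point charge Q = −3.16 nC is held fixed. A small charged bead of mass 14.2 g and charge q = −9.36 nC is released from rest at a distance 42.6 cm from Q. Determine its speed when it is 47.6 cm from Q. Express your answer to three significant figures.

Only the electrostatic force acts, so mechanical energy is conserved: ½mv² = U₁ − U₂ = kQq(1/r₁ − 1/r₂).
U₁ − U₂ = (8.99×10⁹ N·m²/C²)(-3.16×10⁻⁹ C)(-9.36×10⁻⁹ C)(1/0.426 − 1/0.476) = 6.56×10⁻⁸ J.
v = √(2·6.56×10⁻⁸/0.0142) = 3.04×10⁻³ m/s.

3.04×10⁻³ m/s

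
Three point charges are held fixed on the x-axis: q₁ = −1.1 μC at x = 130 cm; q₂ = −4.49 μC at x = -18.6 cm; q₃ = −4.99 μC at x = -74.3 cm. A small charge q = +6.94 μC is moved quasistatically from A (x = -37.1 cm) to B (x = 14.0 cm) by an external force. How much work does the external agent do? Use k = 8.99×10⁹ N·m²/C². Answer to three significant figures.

1.12 J

For quasistatic motion the external work equals the change in potential energy: W_ext = qΔV = q(V_B − V_A).
At A: distances to the source charges are 1.67 m, 0.185 m, 0.372 m; V_A = Σ kqᵢ/rᵢ = -3.45×10⁵ V.
At B: distances to the source charges are 1.16 m, 0.326 m, 0.883 m; V_B = Σ kqᵢ/rᵢ = -1.83×10⁵ V.
ΔV = V_B − V_A = 1.62×10⁵ V.
W_ext = qΔV = (6.94×10⁻⁶ C)(1.62×10⁵ V) = 1.12 J.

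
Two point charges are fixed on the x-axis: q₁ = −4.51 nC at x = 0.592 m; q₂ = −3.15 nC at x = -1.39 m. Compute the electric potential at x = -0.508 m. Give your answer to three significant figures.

-69.0 V

Electric potential is a scalar, so the contributions from each charge add algebraically: V = Σ kqᵢ/rᵢ.
Distances from the field point to each charge: r₁ = 1.10 m, r₂ = 0.882 m.
V = k[(-4.51×10⁻⁹)/(1.10) + (-3.15×10⁻⁹)/(0.882)] = -69.0 V.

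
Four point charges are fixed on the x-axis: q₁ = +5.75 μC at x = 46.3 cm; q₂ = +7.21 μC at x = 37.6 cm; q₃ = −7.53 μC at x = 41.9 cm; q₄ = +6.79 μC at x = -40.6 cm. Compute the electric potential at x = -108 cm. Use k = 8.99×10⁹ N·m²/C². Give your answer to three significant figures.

Electric potential is a scalar, so the contributions from each charge add algebraically: V = Σ kqᵢ/rᵢ.
Distances from the field point to each charge: r₁ = 1.54 m, r₂ = 1.46 m, r₃ = 1.50 m, r₄ = 0.674 m.
V = k[(5.75×10⁻⁶)/(1.54) + (7.21×10⁻⁶)/(1.46) + (-7.53×10⁻⁶)/(1.50) + (6.79×10⁻⁶)/(0.674)] = 1.23×10⁵ V.

1.23×10⁵ V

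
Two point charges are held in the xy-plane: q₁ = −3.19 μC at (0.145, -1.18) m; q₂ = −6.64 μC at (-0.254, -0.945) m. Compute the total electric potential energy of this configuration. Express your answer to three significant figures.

The work to assemble the configuration equals its total potential energy, U = Σ kqᵢqⱼ/rᵢⱼ over all pairs.
Pair separations: r₁₂ = 0.463 m.
U = (0.411) = 0.411 J.

0.411 J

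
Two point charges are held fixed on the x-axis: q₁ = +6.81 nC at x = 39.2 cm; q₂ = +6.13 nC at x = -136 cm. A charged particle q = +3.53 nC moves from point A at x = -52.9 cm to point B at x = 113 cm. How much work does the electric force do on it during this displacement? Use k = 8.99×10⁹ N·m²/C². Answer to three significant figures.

The work done by the electric force is W_field = −ΔU = −q(V_B − V_A) = q(V_A − V_B).
At A: distances to the source charges are 0.921 m, 0.831 m; V_A = Σ kqᵢ/rᵢ = 133 V.
At B: distances to the source charges are 0.738 m, 2.49 m; V_B = Σ kqᵢ/rᵢ = 105 V.
ΔV = V_B − V_A = -27.7 V.
W_field = −qΔV = −(3.53×10⁻⁹ C)(-27.7 V) = 9.78×10⁻⁸ J.

9.78×10⁻⁸ J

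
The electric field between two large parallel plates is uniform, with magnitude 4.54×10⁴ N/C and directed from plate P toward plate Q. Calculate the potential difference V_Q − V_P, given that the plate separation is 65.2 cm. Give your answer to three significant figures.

In a uniform field, potential decreases in the direction of E: ΔV = −E·d for a displacement d parallel to E.
Going from P to Q is a displacement of 65.2 cm along the field, so V_Q − V_P = −Ed = -2.96×10⁴ V.

-2.96×10⁴ V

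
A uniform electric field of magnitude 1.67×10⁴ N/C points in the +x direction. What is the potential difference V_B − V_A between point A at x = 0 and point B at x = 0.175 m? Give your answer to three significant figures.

In a uniform field, potential decreases in the direction of E: V_B − V_A = −E·Δx.
V_B − V_A = −(1.67×10⁴ V/m)(0.175 m) = -2920 V.

-2920 V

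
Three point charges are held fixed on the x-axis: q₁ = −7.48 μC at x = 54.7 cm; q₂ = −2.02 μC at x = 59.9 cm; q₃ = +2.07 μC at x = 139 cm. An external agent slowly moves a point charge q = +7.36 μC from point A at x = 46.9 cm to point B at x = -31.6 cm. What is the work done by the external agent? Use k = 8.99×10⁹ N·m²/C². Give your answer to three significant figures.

6.59 J

For quasistatic motion the external work equals the change in potential energy: W_ext = qΔV = q(V_B − V_A).
At A: distances to the source charges are 0.0780 m, 0.130 m, 0.921 m; V_A = Σ kqᵢ/rᵢ = -9.82×10⁵ V.
At B: distances to the source charges are 0.863 m, 0.915 m, 1.71 m; V_B = Σ kqᵢ/rᵢ = -8.69×10⁴ V.
ΔV = V_B − V_A = 8.95×10⁵ V.
W_ext = qΔV = (7.36×10⁻⁶ C)(8.95×10⁵ V) = 6.59 J.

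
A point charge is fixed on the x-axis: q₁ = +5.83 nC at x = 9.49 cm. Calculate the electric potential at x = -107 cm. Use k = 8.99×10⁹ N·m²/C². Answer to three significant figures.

45.0 V

Electric potential is a scalar, so the contributions from each charge add algebraically: V = Σ kqᵢ/rᵢ.
V = k[(5.83×10⁻⁹)/(1.16)] = 45.0 V.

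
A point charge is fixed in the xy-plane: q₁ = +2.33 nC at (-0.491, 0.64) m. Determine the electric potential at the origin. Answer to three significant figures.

Electric potential is a scalar, so the contributions from each charge add algebraically: V = Σ kqᵢ/rᵢ.
Distances from the field point to each charge: r₁ = 0.807 m.
V = k[(2.33×10⁻⁹)/(0.807)] = 26.0 V.

26.0 V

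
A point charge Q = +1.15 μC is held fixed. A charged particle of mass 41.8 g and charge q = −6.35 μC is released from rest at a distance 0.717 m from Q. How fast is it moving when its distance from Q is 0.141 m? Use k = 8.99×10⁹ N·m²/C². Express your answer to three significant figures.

4.23 m/s

Only the electrostatic force acts, so mechanical energy is conserved: ½mv² = U₁ − U₂ = kQq(1/r₁ − 1/r₂).
U₁ − U₂ = (8.99×10⁹ N·m²/C²)(1.15×10⁻⁶ C)(-6.35×10⁻⁶ C)(1/0.717 − 1/0.141) = 0.374 J.
v = √(2·0.374/0.0418) = 4.23 m/s.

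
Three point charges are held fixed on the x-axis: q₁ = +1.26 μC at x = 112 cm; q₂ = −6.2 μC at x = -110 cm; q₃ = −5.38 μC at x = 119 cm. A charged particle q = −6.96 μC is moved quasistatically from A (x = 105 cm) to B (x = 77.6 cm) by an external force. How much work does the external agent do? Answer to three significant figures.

-0.668 J

For quasistatic motion the external work equals the change in potential energy: W_ext = qΔV = q(V_B − V_A).
At A: distances to the source charges are 0.0700 m, 2.15 m, 0.140 m; V_A = Σ kqᵢ/rᵢ = -2.10×10⁵ V.
At B: distances to the source charges are 0.344 m, 1.88 m, 0.414 m; V_B = Σ kqᵢ/rᵢ = -1.14×10⁵ V.
ΔV = V_B − V_A = 9.60×10⁴ V.
W_ext = qΔV = (-6.96×10⁻⁶ C)(9.60×10⁴ V) = -0.668 J.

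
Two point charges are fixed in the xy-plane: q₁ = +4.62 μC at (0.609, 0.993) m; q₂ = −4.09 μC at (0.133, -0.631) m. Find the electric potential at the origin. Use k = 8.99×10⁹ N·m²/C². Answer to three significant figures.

The total potential is the scalar sum of each charge's contribution, V = Σ kqᵢ/rᵢ.
Distances from the field point to each charge: r₁ = 1.16 m, r₂ = 0.645 m.
V = k[(4.62×10⁻⁶)/(1.16) + (-4.09×10⁻⁶)/(0.645)] = -2.14×10⁴ V.

-2.14×10⁴ V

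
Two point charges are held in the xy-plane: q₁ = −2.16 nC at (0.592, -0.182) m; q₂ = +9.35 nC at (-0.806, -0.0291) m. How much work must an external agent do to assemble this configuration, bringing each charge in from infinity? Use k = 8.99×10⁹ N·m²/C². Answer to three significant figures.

-1.29×10⁻⁷ J

The work to assemble the configuration equals its total potential energy, U = Σ kqᵢqⱼ/rᵢⱼ over all pairs.
Pair separations: r₁₂ = 1.41 m.
U = (-1.29×10⁻⁷) = -1.29×10⁻⁷ J.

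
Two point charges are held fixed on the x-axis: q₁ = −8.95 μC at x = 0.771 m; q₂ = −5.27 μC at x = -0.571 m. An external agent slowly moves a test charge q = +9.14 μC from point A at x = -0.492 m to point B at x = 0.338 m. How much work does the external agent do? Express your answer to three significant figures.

For quasistatic motion the external work equals the change in potential energy: W_ext = qΔV = q(V_B − V_A).
At A: distances to the source charges are 1.26 m, 0.0790 m; V_A = Σ kqᵢ/rᵢ = -6.63×10⁵ V.
At B: distances to the source charges are 0.433 m, 0.909 m; V_B = Σ kqᵢ/rᵢ = -2.38×10⁵ V.
ΔV = V_B − V_A = 4.25×10⁵ V.
W_ext = qΔV = (9.14×10⁻⁶ C)(4.25×10⁵ V) = 3.89 J.

3.89 J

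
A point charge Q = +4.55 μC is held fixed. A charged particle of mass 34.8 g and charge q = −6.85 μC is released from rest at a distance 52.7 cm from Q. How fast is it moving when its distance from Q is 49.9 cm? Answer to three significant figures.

Only the electrostatic force acts, so mechanical energy is conserved: ½mv² = U₁ − U₂ = kQq(1/r₁ − 1/r₂).
U₁ − U₂ = (8.99×10⁹ N·m²/C²)(4.55×10⁻⁶ C)(-6.85×10⁻⁶ C)(1/0.527 − 1/0.499) = 0.0298 J.
v = √(2·0.0298/0.0348) = 1.31 m/s.

1.31 m/s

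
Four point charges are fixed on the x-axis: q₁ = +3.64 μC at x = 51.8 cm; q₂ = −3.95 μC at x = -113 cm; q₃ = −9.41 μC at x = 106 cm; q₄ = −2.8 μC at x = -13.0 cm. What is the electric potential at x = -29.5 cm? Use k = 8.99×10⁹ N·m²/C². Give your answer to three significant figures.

-2.17×10⁵ V

The total potential is the scalar sum of each charge's contribution, V = Σ kqᵢ/rᵢ.
Distances from the field point to each charge: r₁ = 0.813 m, r₂ = 0.835 m, r₃ = 1.35 m, r₄ = 0.165 m.
V = k[(3.64×10⁻⁶)/(0.813) + (-3.95×10⁻⁶)/(0.835) + (-9.41×10⁻⁶)/(1.35) + (-2.80×10⁻⁶)/(0.165)] = -2.17×10⁵ V.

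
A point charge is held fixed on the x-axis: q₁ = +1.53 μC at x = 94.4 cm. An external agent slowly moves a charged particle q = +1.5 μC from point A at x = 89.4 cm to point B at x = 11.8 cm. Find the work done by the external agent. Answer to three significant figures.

For quasistatic motion the external work equals the change in potential energy: W_ext = qΔV = q(V_B − V_A).
At A: distance to the source charge is 0.0500 m; V_A = kq₁/r = 2.75×10⁵ V.
At B: distance to the source charge is 0.826 m; V_B = kq₁/r = 1.67×10⁴ V.
ΔV = V_B − V_A = -2.58×10⁵ V.
W_ext = qΔV = (1.50×10⁻⁶ C)(-2.58×10⁵ V) = -0.388 J.

-0.388 J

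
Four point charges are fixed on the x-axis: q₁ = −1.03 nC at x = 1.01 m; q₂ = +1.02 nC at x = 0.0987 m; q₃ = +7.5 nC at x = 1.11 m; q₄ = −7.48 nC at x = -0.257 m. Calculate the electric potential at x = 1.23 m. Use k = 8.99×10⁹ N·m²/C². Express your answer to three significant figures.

The total potential is the scalar sum of each charge's contribution, V = Σ kqᵢ/rᵢ.
Distances from the field point to each charge: r₁ = 0.220 m, r₂ = 1.13 m, r₃ = 0.120 m, r₄ = 1.49 m.
V = k[(-1.03×10⁻⁹)/(0.220) + (1.02×10⁻⁹)/(1.13) + (7.50×10⁻⁹)/(0.120) + (-7.48×10⁻⁹)/(1.49)] = 483 V.

483 V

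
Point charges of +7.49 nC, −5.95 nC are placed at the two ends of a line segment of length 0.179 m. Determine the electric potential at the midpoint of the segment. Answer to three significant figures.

Electric potential is a scalar, so the contributions from each charge add algebraically: V = Σ kqᵢ/rᵢ.
Each charge is 0.0895 m from the midpoint.
V = k[(7.49×10⁻⁹)/(0.0895) + (-5.95×10⁻⁹)/(0.0895)] = 155 V.

155 V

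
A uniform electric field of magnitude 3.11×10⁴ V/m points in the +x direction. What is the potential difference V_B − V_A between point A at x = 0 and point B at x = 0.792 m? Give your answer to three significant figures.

-2.46×10⁴ V

In a uniform field, potential decreases in the direction of E: V_B − V_A = −E·Δx.
V_B − V_A = −(3.11×10⁴ V/m)(0.792 m) = -2.46×10⁴ V.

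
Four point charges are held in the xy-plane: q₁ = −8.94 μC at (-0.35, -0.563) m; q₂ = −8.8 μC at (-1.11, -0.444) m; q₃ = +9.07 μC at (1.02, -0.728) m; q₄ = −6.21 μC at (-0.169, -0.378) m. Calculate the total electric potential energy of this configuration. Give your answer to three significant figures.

The work to assemble the configuration equals its total potential energy, U = Σ kqᵢqⱼ/rᵢⱼ over all pairs.
Pair separations: r₁₂ = 0.769 m, r₁₃ = 1.38 m, r₁₄ = 0.259 m, r₂₃ = 2.15 m, r₂₄ = 0.943 m, r₃₄ = 1.24 m.
Summing all 6 pair terms gives U = 2.10 J.

2.10 J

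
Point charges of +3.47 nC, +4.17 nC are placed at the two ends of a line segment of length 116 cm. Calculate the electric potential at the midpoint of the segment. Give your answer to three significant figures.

118 V

The total potential is the scalar sum of each charge's contribution, V = Σ kqᵢ/rᵢ.
Each charge is 0.580 m from the midpoint.
V = k[(3.47×10⁻⁹)/(0.580) + (4.17×10⁻⁹)/(0.580)] = 118 V.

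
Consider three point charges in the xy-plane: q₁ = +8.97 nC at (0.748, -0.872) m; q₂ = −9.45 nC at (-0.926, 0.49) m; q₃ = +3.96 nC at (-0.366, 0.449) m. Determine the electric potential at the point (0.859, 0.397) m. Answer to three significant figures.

44.8 V

Electric potential is a scalar, so the contributions from each charge add algebraically: V = Σ kqᵢ/rᵢ.
Distances from the field point to each charge: r₁ = 1.27 m, r₂ = 1.79 m, r₃ = 1.23 m.
V = k[(8.97×10⁻⁹)/(1.27) + (-9.45×10⁻⁹)/(1.79) + (3.96×10⁻⁹)/(1.23)] = 44.8 V.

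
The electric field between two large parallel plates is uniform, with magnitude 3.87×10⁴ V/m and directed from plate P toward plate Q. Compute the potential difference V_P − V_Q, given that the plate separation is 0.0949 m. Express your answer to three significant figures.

In a uniform field, potential decreases in the direction of E: ΔV = −E·d for a displacement d parallel to E.
Going from Q to P is a displacement of 0.0949 m opposite to the field, so V_P − V_Q = +Ed = 3670 V.

3670 V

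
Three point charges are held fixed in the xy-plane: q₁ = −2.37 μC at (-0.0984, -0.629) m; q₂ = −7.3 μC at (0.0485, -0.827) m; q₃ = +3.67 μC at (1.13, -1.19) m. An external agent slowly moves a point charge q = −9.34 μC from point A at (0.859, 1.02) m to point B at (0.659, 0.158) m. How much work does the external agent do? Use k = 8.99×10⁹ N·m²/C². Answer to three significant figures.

0.225 J

For quasistatic motion the external work equals the change in potential energy: W_ext = qΔV = q(V_B − V_A).
At A: distances to the source charges are 1.91 m, 2.02 m, 2.23 m; V_A = Σ kqᵢ/rᵢ = -2.89×10⁴ V.
At B: distances to the source charges are 1.09 m, 1.16 m, 1.43 m; V_B = Σ kqᵢ/rᵢ = -5.30×10⁴ V.
ΔV = V_B − V_A = -2.41×10⁴ V.
W_ext = qΔV = (-9.34×10⁻⁶ C)(-2.41×10⁴ V) = 0.225 J.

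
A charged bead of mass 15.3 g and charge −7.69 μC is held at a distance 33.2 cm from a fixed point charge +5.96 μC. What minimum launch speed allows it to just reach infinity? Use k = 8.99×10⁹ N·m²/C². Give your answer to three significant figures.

12.7 m/s

To just escape, total mechanical energy must reach zero at infinity: ½mv²_min + U = 0, so ½mv²_min = −U = |kQq|/r.
|U| = |kQq|/r = (8.99×10⁹ N·m²/C²)(5.96×10⁻⁶)(7.69×10⁻⁶)/(0.332) = 1.24 J.
v_min = √(2|U|/m) = √(2·1.24/0.0153) = 12.7 m/s.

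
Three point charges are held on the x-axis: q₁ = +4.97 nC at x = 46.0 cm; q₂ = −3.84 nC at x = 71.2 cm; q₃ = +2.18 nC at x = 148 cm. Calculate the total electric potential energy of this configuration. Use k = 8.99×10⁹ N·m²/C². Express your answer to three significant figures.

-6.83×10⁻⁷ J

The assembly work is the sum of pairwise potential energies, U = Σ_{i<j} kqᵢqⱼ/rᵢⱼ.
Pair separations: r₁₂ = 0.252 m, r₁₃ = 1.02 m, r₂₃ = 0.768 m.
U = (-6.81×10⁻⁷) + (9.55×10⁻⁸) + (-9.80×10⁻⁸) = -6.83×10⁻⁷ J.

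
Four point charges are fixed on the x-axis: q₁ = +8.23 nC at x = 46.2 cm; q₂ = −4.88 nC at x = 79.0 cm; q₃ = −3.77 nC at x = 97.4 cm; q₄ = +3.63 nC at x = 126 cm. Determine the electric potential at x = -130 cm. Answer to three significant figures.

The total potential is the scalar sum of each charge's contribution, V = Σ kqᵢ/rᵢ.
Distances from the field point to each charge: r₁ = 1.76 m, r₂ = 2.09 m, r₃ = 2.27 m, r₄ = 2.56 m.
V = k[(8.23×10⁻⁹)/(1.76) + (-4.88×10⁻⁹)/(2.09) + (-3.77×10⁻⁹)/(2.27) + (3.63×10⁻⁹)/(2.56)] = 18.8 V.

18.8 V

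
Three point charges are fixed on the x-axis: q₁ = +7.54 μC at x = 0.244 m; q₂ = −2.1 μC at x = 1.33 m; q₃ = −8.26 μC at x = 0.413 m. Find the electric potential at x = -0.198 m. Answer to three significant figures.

Electric potential is a scalar, so the contributions from each charge add algebraically: V = Σ kqᵢ/rᵢ.
Distances from the field point to each charge: r₁ = 0.442 m, r₂ = 1.53 m, r₃ = 0.611 m.
V = k[(7.54×10⁻⁶)/(0.442) + (-2.10×10⁻⁶)/(1.53) + (-8.26×10⁻⁶)/(0.611)] = 1.95×10⁴ V.

1.95×10⁴ V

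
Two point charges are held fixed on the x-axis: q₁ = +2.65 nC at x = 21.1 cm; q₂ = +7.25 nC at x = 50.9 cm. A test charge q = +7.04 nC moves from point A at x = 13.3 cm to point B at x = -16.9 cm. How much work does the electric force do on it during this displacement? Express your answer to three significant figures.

The work done by the electric force is W_field = −ΔU = −q(V_B − V_A) = q(V_A − V_B).
At A: distances to the source charges are 0.0780 m, 0.376 m; V_A = Σ kqᵢ/rᵢ = 479 V.
At B: distances to the source charges are 0.380 m, 0.678 m; V_B = Σ kqᵢ/rᵢ = 159 V.
ΔV = V_B − V_A = -320 V.
W_field = −qΔV = −(7.04×10⁻⁹ C)(-320 V) = 2.25×10⁻⁶ J.

2.25×10⁻⁶ J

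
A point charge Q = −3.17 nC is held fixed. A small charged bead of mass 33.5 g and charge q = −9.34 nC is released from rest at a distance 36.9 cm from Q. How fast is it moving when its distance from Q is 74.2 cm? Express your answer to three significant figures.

Only the electrostatic force acts, so mechanical energy is conserved: ½mv² = U₁ − U₂ = kQq(1/r₁ − 1/r₂).
U₁ − U₂ = (8.99×10⁹ N·m²/C²)(-3.17×10⁻⁹ C)(-9.34×10⁻⁹ C)(1/0.369 − 1/0.742) = 3.63×10⁻⁷ J.
v = √(2·3.63×10⁻⁷/0.0335) = 4.65×10⁻³ m/s.

4.65×10⁻³ m/s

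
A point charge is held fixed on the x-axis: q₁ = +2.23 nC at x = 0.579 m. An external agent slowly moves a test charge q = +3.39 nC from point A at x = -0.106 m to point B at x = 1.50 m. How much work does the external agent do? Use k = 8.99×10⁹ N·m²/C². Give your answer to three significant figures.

For quasistatic motion the external work equals the change in potential energy: W_ext = qΔV = q(V_B − V_A).
At A: distance to the source charge is 0.685 m; V_A = kq₁/r = 29.3 V.
At B: distance to the source charge is 0.921 m; V_B = kq₁/r = 21.8 V.
ΔV = V_B − V_A = -7.50 V.
W_ext = qΔV = (3.39×10⁻⁹ C)(-7.50 V) = -2.54×10⁻⁸ J.

-2.54×10⁻⁸ J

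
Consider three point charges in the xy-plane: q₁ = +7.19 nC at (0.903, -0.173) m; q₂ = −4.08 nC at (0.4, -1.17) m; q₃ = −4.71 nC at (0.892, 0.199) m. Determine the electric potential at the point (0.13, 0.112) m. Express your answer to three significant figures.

-4.75 V

The total potential is the scalar sum of each charge's contribution, V = Σ kqᵢ/rᵢ.
Distances from the field point to each charge: r₁ = 0.824 m, r₂ = 1.31 m, r₃ = 0.767 m.
V = k[(7.19×10⁻⁹)/(0.824) + (-4.08×10⁻⁹)/(1.31) + (-4.71×10⁻⁹)/(0.767)] = -4.75 V.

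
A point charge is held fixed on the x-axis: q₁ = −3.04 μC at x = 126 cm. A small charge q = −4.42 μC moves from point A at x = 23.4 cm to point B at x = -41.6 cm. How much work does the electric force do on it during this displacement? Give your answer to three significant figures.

0.0457 J

The work done by the electric force is W_field = −ΔU = −q(V_B − V_A) = q(V_A − V_B).
At A: distance to the source charge is 1.03 m; V_A = kq₁/r = -2.66×10⁴ V.
At B: distance to the source charge is 1.68 m; V_B = kq₁/r = -1.63×10⁴ V.
ΔV = V_B − V_A = 1.03×10⁴ V.
W_field = −qΔV = −(-4.42×10⁻⁶ C)(1.03×10⁴ V) = 0.0457 J.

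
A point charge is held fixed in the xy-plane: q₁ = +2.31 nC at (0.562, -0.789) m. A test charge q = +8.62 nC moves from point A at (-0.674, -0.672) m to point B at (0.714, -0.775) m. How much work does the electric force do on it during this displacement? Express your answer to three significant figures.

The work done by the electric force is W_field = −ΔU = −q(V_B − V_A) = q(V_A − V_B).
At A: distance to the source charge is 1.24 m; V_A = kq₁/r = 16.7 V.
At B: distance to the source charge is 0.153 m; V_B = kq₁/r = 136 V.
ΔV = V_B − V_A = 119 V.
W_field = −qΔV = −(8.62×10⁻⁹ C)(119 V) = -1.03×10⁻⁶ J.

-1.03×10⁻⁶ J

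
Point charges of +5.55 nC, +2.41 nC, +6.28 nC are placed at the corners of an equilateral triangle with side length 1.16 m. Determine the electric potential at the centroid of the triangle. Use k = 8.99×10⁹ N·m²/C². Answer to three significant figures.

191 V

The total potential is the scalar sum of each charge's contribution, V = Σ kqᵢ/rᵢ.
The distance from each vertex to the centroid is a/√3 = 0.670 m.
V = k[(5.55×10⁻⁹)/(0.670) + (2.41×10⁻⁹)/(0.670) + (6.28×10⁻⁹)/(0.670)] = 191 V.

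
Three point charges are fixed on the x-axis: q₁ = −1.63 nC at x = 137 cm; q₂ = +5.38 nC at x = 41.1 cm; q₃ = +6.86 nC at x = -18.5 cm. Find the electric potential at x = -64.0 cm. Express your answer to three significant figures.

The total potential is the scalar sum of each charge's contribution, V = Σ kqᵢ/rᵢ.
Distances from the field point to each charge: r₁ = 2.01 m, r₂ = 1.05 m, r₃ = 0.455 m.
V = k[(-1.63×10⁻⁹)/(2.01) + (5.38×10⁻⁹)/(1.05) + (6.86×10⁻⁹)/(0.455)] = 174 V.

174 V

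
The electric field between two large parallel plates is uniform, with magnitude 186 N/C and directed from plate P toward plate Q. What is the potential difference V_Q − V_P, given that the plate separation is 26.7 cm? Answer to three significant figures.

In a uniform field, potential decreases in the direction of E: ΔV = −E·d for a displacement d parallel to E.
Going from P to Q is a displacement of 26.7 cm along the field, so V_Q − V_P = −Ed = -49.7 V.

-49.7 V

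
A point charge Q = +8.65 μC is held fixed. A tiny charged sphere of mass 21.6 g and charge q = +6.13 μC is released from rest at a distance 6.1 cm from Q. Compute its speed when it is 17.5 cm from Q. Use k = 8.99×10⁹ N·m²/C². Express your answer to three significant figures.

Only the electrostatic force acts, so mechanical energy is conserved: ½mv² = U₁ − U₂ = kQq(1/r₁ − 1/r₂).
U₁ − U₂ = (8.99×10⁹ N·m²/C²)(8.65×10⁻⁶ C)(6.13×10⁻⁶ C)(1/0.0610 − 1/0.175) = 5.09 J.
v = √(2·5.09/0.0216) = 21.7 m/s.

21.7 m/s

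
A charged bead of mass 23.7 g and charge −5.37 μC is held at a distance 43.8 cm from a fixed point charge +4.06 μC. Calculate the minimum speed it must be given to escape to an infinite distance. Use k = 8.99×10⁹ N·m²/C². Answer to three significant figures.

To just escape, total mechanical energy must reach zero at infinity: ½mv²_min + U = 0, so ½mv²_min = −U = |kQq|/r.
|U| = |kQq|/r = (8.99×10⁹ N·m²/C²)(4.06×10⁻⁶)(5.37×10⁻⁶)/(0.438) = 0.447 J.
v_min = √(2|U|/m) = √(2·0.447/0.0237) = 6.15 m/s.

6.15 m/s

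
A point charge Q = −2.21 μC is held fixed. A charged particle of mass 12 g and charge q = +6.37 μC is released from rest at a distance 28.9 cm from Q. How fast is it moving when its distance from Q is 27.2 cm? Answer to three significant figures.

Only the electrostatic force acts, so mechanical energy is conserved: ½mv² = U₁ − U₂ = kQq(1/r₁ − 1/r₂).
U₁ − U₂ = (8.99×10⁹ N·m²/C²)(-2.21×10⁻⁶ C)(6.37×10⁻⁶ C)(1/0.289 − 1/0.272) = 0.0274 J.
v = √(2·0.0274/0.0120) = 2.14 m/s.

2.14 m/s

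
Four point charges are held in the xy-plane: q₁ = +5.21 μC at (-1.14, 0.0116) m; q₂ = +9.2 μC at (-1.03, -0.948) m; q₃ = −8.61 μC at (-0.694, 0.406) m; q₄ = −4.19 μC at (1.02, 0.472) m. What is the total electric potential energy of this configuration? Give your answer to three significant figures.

-0.780 J

The work to assemble the configuration equals its total potential energy, U = Σ kqᵢqⱼ/rᵢⱼ over all pairs.
Pair separations: r₁₂ = 0.966 m, r₁₃ = 0.595 m, r₁₄ = 2.21 m, r₂₃ = 1.40 m, r₂₄ = 2.49 m, r₃₄ = 1.72 m.
Summing all 6 pair terms gives U = -0.780 J.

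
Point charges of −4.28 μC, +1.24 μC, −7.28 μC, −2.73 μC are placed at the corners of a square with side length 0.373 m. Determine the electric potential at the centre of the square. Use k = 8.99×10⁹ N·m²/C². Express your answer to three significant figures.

Electric potential is a scalar, so the contributions from each charge add algebraically: V = Σ kqᵢ/rᵢ.
The distance from each corner to the centre is a√2/2 = 0.264 m.
V = k[(-4.28×10⁻⁶)/(0.264) + (1.24×10⁻⁶)/(0.264) + (-7.28×10⁻⁶)/(0.264) + (-2.73×10⁻⁶)/(0.264)] = -4.45×10⁵ V.

-4.45×10⁵ V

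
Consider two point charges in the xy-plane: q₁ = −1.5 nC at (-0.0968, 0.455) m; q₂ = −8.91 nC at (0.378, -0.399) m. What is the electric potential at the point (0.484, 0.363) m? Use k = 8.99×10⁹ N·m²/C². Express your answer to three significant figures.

-127 V

Electric potential is a scalar, so the contributions from each charge add algebraically: V = Σ kqᵢ/rᵢ.
Distances from the field point to each charge: r₁ = 0.588 m, r₂ = 0.769 m.
V = k[(-1.50×10⁻⁹)/(0.588) + (-8.91×10⁻⁹)/(0.769)] = -127 V.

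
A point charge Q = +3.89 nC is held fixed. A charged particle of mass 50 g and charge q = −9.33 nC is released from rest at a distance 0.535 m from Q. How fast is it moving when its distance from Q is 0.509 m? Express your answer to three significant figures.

1.12×10⁻³ m/s

Only the electrostatic force acts, so mechanical energy is conserved: ½mv² = U₁ − U₂ = kQq(1/r₁ − 1/r₂).
U₁ − U₂ = (8.99×10⁹ N·m²/C²)(3.89×10⁻⁹ C)(-9.33×10⁻⁹ C)(1/0.535 − 1/0.509) = 3.12×10⁻⁸ J.
v = √(2·3.12×10⁻⁸/0.0500) = 1.12×10⁻³ m/s.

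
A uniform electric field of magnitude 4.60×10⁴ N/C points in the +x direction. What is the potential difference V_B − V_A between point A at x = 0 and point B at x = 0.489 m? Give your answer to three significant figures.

In a uniform field, potential decreases in the direction of E: V_B − V_A = −E·Δx.
V_B − V_A = −(4.60×10⁴ V/m)(0.489 m) = -2.25×10⁴ V.

-2.25×10⁴ V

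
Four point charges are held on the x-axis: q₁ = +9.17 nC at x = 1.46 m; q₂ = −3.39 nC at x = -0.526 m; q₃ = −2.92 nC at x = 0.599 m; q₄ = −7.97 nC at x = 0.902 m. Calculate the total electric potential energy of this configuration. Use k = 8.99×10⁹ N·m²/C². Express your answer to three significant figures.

The assembly work is the sum of pairwise potential energies, U = Σ_{i<j} kqᵢqⱼ/rᵢⱼ.
Pair separations: r₁₂ = 1.99 m, r₁₃ = 0.861 m, r₁₄ = 0.558 m, r₂₃ = 1.12 m, r₂₄ = 1.43 m, r₃₄ = 0.303 m.
Summing all 6 pair terms gives U = -6.58×10⁻⁷ J.

-6.58×10⁻⁷ J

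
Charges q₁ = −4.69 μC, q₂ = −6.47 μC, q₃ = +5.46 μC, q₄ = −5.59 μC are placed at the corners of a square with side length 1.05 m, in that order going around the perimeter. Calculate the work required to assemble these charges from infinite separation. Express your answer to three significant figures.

The assembly work is the sum of pairwise potential energies, U = Σ_{i<j} kqᵢqⱼ/rᵢⱼ.
The four side pairs have separation 1.05 m and the two diagonal pairs 1.48 m.
Summing all 6 pair terms gives U = -0.0156 J.

-0.0156 J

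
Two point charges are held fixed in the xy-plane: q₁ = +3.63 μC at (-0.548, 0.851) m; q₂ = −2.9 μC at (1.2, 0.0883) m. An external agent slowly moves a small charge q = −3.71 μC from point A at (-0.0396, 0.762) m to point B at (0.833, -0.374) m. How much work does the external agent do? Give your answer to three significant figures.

0.264 J

For quasistatic motion the external work equals the change in potential energy: W_ext = qΔV = q(V_B − V_A).
At A: distances to the source charges are 0.516 m, 1.41 m; V_A = Σ kqᵢ/rᵢ = 4.47×10⁴ V.
At B: distances to the source charges are 1.85 m, 0.590 m; V_B = Σ kqᵢ/rᵢ = -2.65×10⁴ V.
ΔV = V_B − V_A = -7.12×10⁴ V.
W_ext = qΔV = (-3.71×10⁻⁶ C)(-7.12×10⁴ V) = 0.264 J.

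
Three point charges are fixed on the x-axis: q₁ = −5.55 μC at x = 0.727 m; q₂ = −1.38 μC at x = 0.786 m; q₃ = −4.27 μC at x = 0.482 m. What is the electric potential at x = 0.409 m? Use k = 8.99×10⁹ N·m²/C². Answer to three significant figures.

Electric potential is a scalar, so the contributions from each charge add algebraically: V = Σ kqᵢ/rᵢ.
Distances from the field point to each charge: r₁ = 0.318 m, r₂ = 0.377 m, r₃ = 0.0730 m.
V = k[(-5.55×10⁻⁶)/(0.318) + (-1.38×10⁻⁶)/(0.377) + (-4.27×10⁻⁶)/(0.0730)] = -7.16×10⁵ V.

-7.16×10⁵ V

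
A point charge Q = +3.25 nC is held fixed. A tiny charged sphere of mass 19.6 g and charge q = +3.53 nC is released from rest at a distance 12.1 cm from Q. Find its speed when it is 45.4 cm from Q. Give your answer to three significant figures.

Only the electrostatic force acts, so mechanical energy is conserved: ½mv² = U₁ − U₂ = kQq(1/r₁ − 1/r₂).
U₁ − U₂ = (8.99×10⁹ N·m²/C²)(3.25×10⁻⁹ C)(3.53×10⁻⁹ C)(1/0.121 − 1/0.454) = 6.25×10⁻⁷ J.
v = √(2·6.25×10⁻⁷/0.0196) = 7.99×10⁻³ m/s.

7.99×10⁻³ m/s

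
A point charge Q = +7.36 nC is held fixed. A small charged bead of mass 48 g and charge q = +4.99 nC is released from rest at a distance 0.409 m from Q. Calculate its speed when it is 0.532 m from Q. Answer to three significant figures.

Only the electrostatic force acts, so mechanical energy is conserved: ½mv² = U₁ − U₂ = kQq(1/r₁ − 1/r₂).
U₁ − U₂ = (8.99×10⁹ N·m²/C²)(7.36×10⁻⁹ C)(4.99×10⁻⁹ C)(1/0.409 − 1/0.532) = 1.87×10⁻⁷ J.
v = √(2·1.87×10⁻⁷/0.0480) = 2.79×10⁻³ m/s.

2.79×10⁻³ m/s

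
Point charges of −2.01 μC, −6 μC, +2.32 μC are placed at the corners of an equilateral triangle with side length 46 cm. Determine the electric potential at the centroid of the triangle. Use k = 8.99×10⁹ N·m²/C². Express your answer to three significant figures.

The total potential is the scalar sum of each charge's contribution, V = Σ kqᵢ/rᵢ.
The distance from each vertex to the centroid is a/√3 = 0.266 m.
V = k[(-2.01×10⁻⁶)/(0.266) + (-6.00×10⁻⁶)/(0.266) + (2.32×10⁻⁶)/(0.266)] = -1.93×10⁵ V.

-1.93×10⁵ V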